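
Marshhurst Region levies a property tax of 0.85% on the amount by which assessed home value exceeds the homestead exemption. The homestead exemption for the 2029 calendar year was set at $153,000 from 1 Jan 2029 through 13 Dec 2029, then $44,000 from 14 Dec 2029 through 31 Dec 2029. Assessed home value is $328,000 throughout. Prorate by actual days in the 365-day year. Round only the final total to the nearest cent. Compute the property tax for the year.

1 Jan – 13 Dec 2029: 347 days, exemption $153,000 → ($328,000 − $153,000) × 0.85% × 347/365 = $1,414.1438
14 Dec – 31 Dec 2029: 18 days, exemption $44,000 → ($328,000 − $44,000) × 0.85% × 18/365 = $119.0466
Total = $1,533.1904

$1,533.19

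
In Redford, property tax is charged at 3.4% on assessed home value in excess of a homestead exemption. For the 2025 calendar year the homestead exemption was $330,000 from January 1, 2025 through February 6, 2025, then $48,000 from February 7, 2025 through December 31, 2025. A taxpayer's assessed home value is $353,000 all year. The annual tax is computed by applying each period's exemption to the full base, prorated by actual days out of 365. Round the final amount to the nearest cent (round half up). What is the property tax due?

January 1 – February 6, 2025: 37 days, exemption $330,000 → ($353,000 − $330,000) × 3.4% × 37/365 = $79.2712
February 7 – December 31, 2025: 328 days, exemption $48,000 → ($353,000 − $48,000) × 3.4% × 328/365 = $9,318.7945
Total = $9,398.0658

$9,398.07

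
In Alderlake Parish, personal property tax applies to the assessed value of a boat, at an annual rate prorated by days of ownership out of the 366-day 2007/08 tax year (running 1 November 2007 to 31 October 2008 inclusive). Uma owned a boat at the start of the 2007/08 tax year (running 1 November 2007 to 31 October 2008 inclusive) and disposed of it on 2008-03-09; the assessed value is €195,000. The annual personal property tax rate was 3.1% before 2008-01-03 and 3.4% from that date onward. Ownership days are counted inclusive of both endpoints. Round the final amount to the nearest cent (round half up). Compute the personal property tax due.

€2,254.22

2007-11-01 to 2008-01-02: 63 days at 3.1% → €195,000 × 3.1% × 63/366 = €1,040.5328
2008-01-03 to 2008-03-09: 67 days at 3.4% → €195,000 × 3.4% × 67/366 = €1,213.6885
Total = €2,254.2213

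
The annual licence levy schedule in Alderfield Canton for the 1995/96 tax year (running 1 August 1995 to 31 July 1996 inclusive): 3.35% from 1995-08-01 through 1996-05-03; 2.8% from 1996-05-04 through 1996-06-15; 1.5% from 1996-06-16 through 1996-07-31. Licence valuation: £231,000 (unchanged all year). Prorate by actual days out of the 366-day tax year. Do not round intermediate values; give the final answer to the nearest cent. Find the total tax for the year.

£7,052.13

1995-08-01 to 1996-05-03: 277 days at 3.35% → £231,000 × 3.35% × 277/366 = £5,856.7336
1996-05-04 to 1996-06-15: 43 days at 2.8% → £231,000 × 2.8% × 43/366 = £759.9016
1996-06-16 to 1996-07-31: 46 days at 1.5% → £231,000 × 1.5% × 46/366 = £435.4918
Total = £7,052.1270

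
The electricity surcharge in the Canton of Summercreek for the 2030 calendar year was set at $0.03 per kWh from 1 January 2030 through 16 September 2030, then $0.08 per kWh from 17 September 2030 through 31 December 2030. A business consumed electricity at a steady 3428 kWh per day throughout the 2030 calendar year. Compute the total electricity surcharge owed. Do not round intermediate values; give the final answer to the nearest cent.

1 January – 16 September 2030: 259 days × 3428 kWh/day = 887,852 kWh at $0.03/kWh → $26635.56
17 September – 31 December 2030: 106 days × 3428 kWh/day = 363,368 kWh at $0.08/kWh → $29069.44

$55705.00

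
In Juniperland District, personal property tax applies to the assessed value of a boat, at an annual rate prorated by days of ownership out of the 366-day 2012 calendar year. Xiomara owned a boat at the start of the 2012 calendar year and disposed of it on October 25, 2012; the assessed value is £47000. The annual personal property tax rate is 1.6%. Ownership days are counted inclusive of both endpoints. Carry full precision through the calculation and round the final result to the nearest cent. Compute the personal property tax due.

Days held (January 1 – October 25, 2012): 299 out of 366
Tax = £47000 × 1.6% × 299/366 = £614.3388

£614.34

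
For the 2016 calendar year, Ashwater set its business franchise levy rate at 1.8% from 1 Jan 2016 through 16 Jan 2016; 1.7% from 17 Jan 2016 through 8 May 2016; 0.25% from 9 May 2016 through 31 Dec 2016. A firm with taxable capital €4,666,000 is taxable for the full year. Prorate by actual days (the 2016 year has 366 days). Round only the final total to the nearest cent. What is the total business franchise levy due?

€35,715.30

1 Jan – 16 Jan 2016: 16 days at 1.8% → €4,666,000 × 1.8% × 16/366 = €3,671.6066
17 Jan – 8 May 2016: 113 days at 1.7% → €4,666,000 × 1.7% × 113/366 = €24,490.1257
9 May – 31 Dec 2016: 237 days at 0.25% → €4,666,000 × 0.25% × 237/366 = €7,553.5656
Total = €35,715.2978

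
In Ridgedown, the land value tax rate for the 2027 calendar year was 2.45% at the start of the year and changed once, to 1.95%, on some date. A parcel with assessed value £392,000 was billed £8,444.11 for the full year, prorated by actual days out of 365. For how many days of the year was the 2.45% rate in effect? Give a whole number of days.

149 days

Let d = days at the first rate; then 365 − d days at the second rate.
£392,000 × [2.45%·d + 1.95%·(365−d)] / 365 = £8,444.11
Solving gives d = 149, so the new rate took effect on 30 May 2027.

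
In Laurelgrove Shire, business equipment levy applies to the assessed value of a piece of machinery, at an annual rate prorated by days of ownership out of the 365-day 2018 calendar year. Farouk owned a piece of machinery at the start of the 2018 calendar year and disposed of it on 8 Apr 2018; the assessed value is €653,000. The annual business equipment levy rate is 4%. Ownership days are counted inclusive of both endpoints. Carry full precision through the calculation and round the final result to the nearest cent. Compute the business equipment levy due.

€7,013.04

Days held (1 Jan – 8 Apr 2018): 98 out of 365
Tax = €653,000 × 4% × 98/365 = €7,013.0411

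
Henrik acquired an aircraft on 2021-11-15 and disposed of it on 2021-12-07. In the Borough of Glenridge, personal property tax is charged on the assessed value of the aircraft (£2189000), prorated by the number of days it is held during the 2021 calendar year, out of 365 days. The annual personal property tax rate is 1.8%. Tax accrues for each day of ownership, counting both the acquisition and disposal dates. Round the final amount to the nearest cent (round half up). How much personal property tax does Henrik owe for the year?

£2482.87

Days held (2021-11-15 to 2021-12-07): 23 out of 365
Tax = £2189000 × 1.8% × 23/365 = £2482.8658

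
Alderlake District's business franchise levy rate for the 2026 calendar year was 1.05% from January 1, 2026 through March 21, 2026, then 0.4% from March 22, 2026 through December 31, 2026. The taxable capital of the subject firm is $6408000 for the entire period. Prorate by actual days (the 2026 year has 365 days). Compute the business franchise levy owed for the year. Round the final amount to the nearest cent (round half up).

$34761.21

January 1 – March 21, 2026: 80 days at 1.05% → $6408000 × 1.05% × 80/365 = $14747.1781
March 22 – December 31, 2026: 285 days at 0.4% → $6408000 × 0.4% × 285/365 = $20014.0274
Total = $34761.2055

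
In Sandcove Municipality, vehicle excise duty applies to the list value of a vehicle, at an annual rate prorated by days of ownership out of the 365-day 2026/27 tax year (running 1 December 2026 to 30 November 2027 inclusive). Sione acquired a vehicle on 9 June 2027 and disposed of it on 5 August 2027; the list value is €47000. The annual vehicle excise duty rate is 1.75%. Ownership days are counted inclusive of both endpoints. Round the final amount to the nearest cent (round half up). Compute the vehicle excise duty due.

€130.70

Days held (9 June – 5 August 2027): 58 out of 365
Tax = €47000 × 1.75% × 58/365 = €130.6986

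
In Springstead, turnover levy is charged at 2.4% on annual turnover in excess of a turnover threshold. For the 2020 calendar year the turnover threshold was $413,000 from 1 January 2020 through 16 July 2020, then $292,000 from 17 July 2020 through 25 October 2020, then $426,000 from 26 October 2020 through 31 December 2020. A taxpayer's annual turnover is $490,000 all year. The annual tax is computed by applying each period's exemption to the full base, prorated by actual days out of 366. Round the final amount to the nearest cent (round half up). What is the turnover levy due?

1 January – 16 July 2020: 198 days, exemption $413,000 → ($490,000 − $413,000) × 2.4% × 198/366 = $999.7377
17 July – 25 October 2020: 101 days, exemption $292,000 → ($490,000 − $292,000) × 2.4% × 101/366 = $1,311.3443
26 October – 31 December 2020: 67 days, exemption $426,000 → ($490,000 − $426,000) × 2.4% × 67/366 = $281.1803
Total = $2,592.2623

$2,592.26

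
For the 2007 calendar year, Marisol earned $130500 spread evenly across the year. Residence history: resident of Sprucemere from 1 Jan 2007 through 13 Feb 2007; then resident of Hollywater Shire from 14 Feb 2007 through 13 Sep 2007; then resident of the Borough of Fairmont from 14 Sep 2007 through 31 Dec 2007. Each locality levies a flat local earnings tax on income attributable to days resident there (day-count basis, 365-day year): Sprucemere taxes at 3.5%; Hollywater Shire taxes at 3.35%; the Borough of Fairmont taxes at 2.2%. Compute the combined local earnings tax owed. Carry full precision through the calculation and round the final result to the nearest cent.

Sprucemere, 1 Jan – 13 Feb 2007: 44 days → $130500 × 3.5% × 44/365 = $550.6027
Hollywater Shire, 14 Feb – 13 Sep 2007: 212 days → $130500 × 3.35% × 212/365 = $2539.2082
The Borough of Fairmont, 14 Sep – 31 Dec 2007: 109 days → $130500 × 2.2% × 109/365 = $857.3671
Total = $3947.1781

$3947.18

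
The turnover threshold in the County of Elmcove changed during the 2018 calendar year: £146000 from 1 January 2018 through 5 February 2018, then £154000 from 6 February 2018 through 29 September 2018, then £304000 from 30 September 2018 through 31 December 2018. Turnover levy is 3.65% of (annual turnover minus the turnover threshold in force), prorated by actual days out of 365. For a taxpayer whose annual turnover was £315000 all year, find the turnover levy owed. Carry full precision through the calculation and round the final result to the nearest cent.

£4510.30

1 January – 5 February 2018: 36 days, exemption £146000 → (£315000 − £146000) × 3.65% × 36/365 = £608.4000
6 February – 29 September 2018: 236 days, exemption £154000 → (£315000 − £154000) × 3.65% × 236/365 = £3799.6000
30 September – 31 December 2018: 93 days, exemption £304000 → (£315000 − £304000) × 3.65% × 93/365 = £102.3000
Total = £4510.3000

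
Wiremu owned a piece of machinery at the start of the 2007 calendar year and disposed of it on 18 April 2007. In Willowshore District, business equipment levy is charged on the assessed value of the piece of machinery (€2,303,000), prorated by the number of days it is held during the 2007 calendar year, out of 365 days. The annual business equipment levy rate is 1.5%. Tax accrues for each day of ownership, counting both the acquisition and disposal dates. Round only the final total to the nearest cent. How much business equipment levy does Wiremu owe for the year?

€10,221.53

Days held (1 January – 18 April 2007): 108 out of 365
Tax = €2,303,000 × 1.5% × 108/365 = €10,221.5342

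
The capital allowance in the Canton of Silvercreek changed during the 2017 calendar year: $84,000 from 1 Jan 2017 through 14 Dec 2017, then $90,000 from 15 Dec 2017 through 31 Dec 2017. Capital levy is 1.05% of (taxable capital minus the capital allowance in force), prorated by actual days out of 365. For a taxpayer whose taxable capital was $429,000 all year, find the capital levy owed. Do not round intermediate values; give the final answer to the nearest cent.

$3,619.57

1 Jan – 14 Dec 2017: 348 days, exemption $84,000 → ($429,000 − $84,000) × 1.05% × 348/365 = $3,453.7808
15 Dec – 31 Dec 2017: 17 days, exemption $90,000 → ($429,000 − $90,000) × 1.05% × 17/365 = $165.7849
Total = $3,619.5658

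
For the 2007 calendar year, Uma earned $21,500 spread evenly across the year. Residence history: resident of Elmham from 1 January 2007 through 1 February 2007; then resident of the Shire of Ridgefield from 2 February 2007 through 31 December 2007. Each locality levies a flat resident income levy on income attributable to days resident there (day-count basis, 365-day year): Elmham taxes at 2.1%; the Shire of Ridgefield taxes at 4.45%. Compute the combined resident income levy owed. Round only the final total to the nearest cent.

Elmham, 1 January – 1 February 2007: 32 days → $21,500 × 2.1% × 32/365 = $39.5836
The Shire of Ridgefield, 2 February – 31 December 2007: 333 days → $21,500 × 4.45% × 333/365 = $872.8705
Total = $912.4541

$912.45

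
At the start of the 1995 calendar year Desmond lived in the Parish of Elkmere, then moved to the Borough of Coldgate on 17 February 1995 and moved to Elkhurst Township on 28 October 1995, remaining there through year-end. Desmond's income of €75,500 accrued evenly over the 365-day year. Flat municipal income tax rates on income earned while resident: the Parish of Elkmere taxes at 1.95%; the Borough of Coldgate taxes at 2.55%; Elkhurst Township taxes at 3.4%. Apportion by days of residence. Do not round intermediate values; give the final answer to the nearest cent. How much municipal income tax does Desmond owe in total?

€1,981.20

The Parish of Elkmere, 1 January – 16 February 1995: 47 days → €75,500 × 1.95% × 47/365 = €189.5774
The Borough of Coldgate, 17 February – 27 October 1995: 253 days → €75,500 × 2.55% × 253/365 = €1,334.4884
Elkhurst Township, 28 October – 31 December 1995: 65 days → €75,500 × 3.4% × 65/365 = €457.1370
Total = €1,981.2027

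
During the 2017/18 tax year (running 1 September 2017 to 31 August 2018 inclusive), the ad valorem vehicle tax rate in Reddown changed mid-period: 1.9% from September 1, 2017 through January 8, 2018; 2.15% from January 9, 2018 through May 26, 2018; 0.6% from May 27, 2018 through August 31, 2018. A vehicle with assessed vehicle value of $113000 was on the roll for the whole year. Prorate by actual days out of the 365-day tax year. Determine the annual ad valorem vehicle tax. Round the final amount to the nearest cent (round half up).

$1863.42

September 1, 2017 – January 8, 2018: 130 days at 1.9% → $113000 × 1.9% × 130/365 = $764.6849
January 9 – May 26, 2018: 138 days at 2.15% → $113000 × 2.15% × 138/365 = $918.5507
May 27 – August 31, 2018: 97 days at 0.6% → $113000 × 0.6% × 97/365 = $180.1808
Total = $1863.4164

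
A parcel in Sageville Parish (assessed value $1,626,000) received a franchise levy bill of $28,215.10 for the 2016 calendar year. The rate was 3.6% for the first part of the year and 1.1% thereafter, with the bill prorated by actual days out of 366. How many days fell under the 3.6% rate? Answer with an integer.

Let d = days at the first rate; then 366 − d days at the second rate.
$1,626,000 × [3.6%·d + 1.1%·(366−d)] / 366 = $28,215.10
Solving gives d = 93, so the new rate took effect on 3 Apr 2016.

93 days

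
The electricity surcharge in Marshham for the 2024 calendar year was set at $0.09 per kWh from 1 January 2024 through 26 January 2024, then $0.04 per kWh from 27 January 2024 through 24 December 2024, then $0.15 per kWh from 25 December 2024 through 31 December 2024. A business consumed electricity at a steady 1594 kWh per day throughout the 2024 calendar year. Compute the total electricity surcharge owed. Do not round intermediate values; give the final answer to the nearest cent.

$26635.74

1 January – 26 January 2024: 26 days × 1594 kWh/day = 41,444 kWh at $0.09/kWh → $3729.96
27 January – 24 December 2024: 333 days × 1594 kWh/day = 530,802 kWh at $0.04/kWh → $21232.08
25 December – 31 December 2024: 7 days × 1594 kWh/day = 11,158 kWh at $0.15/kWh → $1673.70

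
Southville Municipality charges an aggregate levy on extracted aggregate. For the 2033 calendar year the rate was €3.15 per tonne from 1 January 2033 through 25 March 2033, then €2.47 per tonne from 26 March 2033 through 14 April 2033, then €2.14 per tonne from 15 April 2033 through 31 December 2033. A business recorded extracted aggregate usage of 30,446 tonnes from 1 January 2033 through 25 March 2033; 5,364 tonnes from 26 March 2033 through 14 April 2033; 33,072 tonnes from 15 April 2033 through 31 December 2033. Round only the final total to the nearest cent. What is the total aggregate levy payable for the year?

€179,928.06

1 January – 25 March 2033: 30,446 tonnes at €3.15/tonne → €95,904.90
26 March – 14 April 2033: 5,364 tonnes at €2.47/tonne → €13,249.08
15 April – 31 December 2033: 33,072 tonnes at €2.14/tonne → €70,774.08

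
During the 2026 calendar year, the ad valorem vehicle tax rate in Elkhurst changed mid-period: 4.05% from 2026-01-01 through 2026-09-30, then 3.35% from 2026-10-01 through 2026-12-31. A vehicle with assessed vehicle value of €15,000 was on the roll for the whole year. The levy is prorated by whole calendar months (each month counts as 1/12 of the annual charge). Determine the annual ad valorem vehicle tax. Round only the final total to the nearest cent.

€581.25

2026-01-01 to 2026-09-30: 9 months at 4.05% → €15,000 × 4.05% × 9/12 = €455.6250
2026-10-01 to 2026-12-31: 3 months at 3.35% → €15,000 × 3.35% × 3/12 = €125.6250
Total = €581.2500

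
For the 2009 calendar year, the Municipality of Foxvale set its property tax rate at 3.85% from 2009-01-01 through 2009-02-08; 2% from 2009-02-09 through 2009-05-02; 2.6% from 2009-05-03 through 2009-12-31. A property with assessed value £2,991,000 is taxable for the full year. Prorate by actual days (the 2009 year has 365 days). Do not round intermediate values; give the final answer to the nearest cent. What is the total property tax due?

2009-01-01 to 2009-02-08: 39 days at 3.85% → £2,991,000 × 3.85% × 39/365 = £12,304.0726
2009-02-09 to 2009-05-02: 83 days at 2% → £2,991,000 × 2% × 83/365 = £13,602.9041
2009-05-03 to 2009-12-31: 243 days at 2.6% → £2,991,000 × 2.6% × 243/365 = £51,772.9808
Total = £77,679.9575

£77,679.96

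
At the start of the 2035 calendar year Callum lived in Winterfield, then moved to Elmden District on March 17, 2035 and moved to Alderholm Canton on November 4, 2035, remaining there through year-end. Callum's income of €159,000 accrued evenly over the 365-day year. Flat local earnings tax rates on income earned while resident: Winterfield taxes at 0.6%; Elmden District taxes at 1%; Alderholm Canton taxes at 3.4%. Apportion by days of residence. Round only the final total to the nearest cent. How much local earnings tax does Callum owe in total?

€2,065.69

Winterfield, January 1 – March 16, 2035: 75 days → €159,000 × 0.6% × 75/365 = €196.0274
Elmden District, March 17 – November 3, 2035: 232 days → €159,000 × 1% × 232/365 = €1,010.6301
Alderholm Canton, November 4 – December 31, 2035: 58 days → €159,000 × 3.4% × 58/365 = €859.0356
Total = €2,065.6932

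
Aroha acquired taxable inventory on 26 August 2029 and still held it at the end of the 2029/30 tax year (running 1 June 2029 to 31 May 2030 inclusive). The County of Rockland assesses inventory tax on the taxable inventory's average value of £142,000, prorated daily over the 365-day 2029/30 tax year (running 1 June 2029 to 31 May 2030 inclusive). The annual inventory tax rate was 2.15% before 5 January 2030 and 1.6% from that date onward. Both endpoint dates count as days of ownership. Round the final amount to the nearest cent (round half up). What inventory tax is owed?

£2,019.12

26 August 2029 – 4 January 2030: 132 days at 2.15% → £142,000 × 2.15% × 132/365 = £1,104.0986
5 January – 31 May 2030: 147 days at 1.6% → £142,000 × 1.6% × 147/365 = £915.0247
Total = £2,019.1233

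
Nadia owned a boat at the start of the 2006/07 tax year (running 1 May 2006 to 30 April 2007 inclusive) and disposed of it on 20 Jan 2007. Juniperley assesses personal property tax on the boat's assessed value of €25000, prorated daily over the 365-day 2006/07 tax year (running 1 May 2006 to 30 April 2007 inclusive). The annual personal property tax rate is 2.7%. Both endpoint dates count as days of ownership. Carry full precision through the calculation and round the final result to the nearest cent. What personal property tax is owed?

€490.07

Days held (1 May 2006 – 20 Jan 2007): 265 out of 365
Tax = €25000 × 2.7% × 265/365 = €490.0685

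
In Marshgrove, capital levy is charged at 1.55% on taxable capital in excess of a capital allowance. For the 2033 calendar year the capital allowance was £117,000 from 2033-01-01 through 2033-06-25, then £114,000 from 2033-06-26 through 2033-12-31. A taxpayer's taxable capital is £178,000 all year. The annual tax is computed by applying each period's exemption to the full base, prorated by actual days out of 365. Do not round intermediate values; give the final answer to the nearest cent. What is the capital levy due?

£969.58

2033-01-01 to 2033-06-25: 176 days, exemption £117,000 → (£178,000 − £117,000) × 1.55% × 176/365 = £455.9123
2033-06-26 to 2033-12-31: 189 days, exemption £114,000 → (£178,000 − £114,000) × 1.55% × 189/365 = £513.6658
Total = £969.5781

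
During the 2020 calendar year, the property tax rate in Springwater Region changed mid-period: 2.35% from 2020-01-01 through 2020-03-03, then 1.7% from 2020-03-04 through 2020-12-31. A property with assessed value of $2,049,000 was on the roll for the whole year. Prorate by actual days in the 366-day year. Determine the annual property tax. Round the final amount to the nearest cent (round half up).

$37,125.53

2020-01-01 to 2020-03-03: 63 days at 2.35% → $2,049,000 × 2.35% × 63/366 = $8,288.3730
2020-03-04 to 2020-12-31: 303 days at 1.7% → $2,049,000 × 1.7% × 303/366 = $28,837.1557
Total = $37,125.5287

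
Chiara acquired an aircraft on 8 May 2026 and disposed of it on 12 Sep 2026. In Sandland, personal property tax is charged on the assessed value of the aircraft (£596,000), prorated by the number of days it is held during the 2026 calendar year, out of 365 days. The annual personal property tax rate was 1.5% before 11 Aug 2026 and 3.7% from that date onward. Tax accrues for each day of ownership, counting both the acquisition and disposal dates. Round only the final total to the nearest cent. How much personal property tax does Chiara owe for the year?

8 May – 10 Aug 2026: 95 days at 1.5% → £596,000 × 1.5% × 95/365 = £2,326.8493
11 Aug – 12 Sep 2026: 33 days at 3.7% → £596,000 × 3.7% × 33/365 = £1,993.7425
Total = £4,320.5918

£4,320.59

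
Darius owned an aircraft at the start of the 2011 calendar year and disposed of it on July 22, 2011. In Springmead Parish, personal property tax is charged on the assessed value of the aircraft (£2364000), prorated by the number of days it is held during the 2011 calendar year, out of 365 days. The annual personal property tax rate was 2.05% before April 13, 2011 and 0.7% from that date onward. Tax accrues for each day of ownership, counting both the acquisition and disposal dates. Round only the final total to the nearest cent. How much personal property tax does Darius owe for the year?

£18121.84

January 1 – April 12, 2011: 102 days at 2.05% → £2364000 × 2.05% × 102/365 = £13542.8055
April 13 – July 22, 2011: 101 days at 0.7% → £2364000 × 0.7% × 101/365 = £4579.0356
Total = £18121.8411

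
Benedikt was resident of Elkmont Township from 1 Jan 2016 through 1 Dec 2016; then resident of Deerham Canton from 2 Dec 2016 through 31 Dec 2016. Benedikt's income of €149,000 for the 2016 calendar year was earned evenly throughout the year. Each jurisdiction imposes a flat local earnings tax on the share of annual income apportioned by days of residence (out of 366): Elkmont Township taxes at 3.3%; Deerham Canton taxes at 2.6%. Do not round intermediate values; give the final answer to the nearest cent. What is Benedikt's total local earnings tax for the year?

Elkmont Township, 1 Jan – 1 Dec 2016: 336 days → €149,000 × 3.3% × 336/366 = €4,513.9672
Deerham Canton, 2 Dec – 31 Dec 2016: 30 days → €149,000 × 2.6% × 30/366 = €317.5410
Total = €4,831.5082

€4,831.51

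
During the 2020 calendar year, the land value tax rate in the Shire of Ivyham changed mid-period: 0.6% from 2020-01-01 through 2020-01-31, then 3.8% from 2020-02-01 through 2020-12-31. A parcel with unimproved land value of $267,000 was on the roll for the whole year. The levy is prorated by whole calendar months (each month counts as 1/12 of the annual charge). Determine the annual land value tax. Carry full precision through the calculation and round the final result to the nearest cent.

$9,434.00

2020-01-01 to 2020-01-31: 1 month at 0.6% → $267,000 × 0.6% × 1/12 = $133.5000
2020-02-01 to 2020-12-31: 11 months at 3.8% → $267,000 × 3.8% × 11/12 = $9,300.5000
Total = $9,434.0000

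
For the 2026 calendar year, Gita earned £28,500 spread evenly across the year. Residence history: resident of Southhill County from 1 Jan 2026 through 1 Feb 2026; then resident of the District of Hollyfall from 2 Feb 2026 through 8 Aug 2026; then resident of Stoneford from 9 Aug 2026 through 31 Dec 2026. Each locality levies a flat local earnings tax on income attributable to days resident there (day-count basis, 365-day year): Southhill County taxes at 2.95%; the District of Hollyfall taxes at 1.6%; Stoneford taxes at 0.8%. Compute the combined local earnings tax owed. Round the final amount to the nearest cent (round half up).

£399.16

Southhill County, 1 Jan – 1 Feb 2026: 32 days → £28,500 × 2.95% × 32/365 = £73.7096
The District of Hollyfall, 2 Feb – 8 Aug 2026: 188 days → £28,500 × 1.6% × 188/365 = £234.8712
Stoneford, 9 Aug – 31 Dec 2026: 145 days → £28,500 × 0.8% × 145/365 = £90.5753
Total = £399.1562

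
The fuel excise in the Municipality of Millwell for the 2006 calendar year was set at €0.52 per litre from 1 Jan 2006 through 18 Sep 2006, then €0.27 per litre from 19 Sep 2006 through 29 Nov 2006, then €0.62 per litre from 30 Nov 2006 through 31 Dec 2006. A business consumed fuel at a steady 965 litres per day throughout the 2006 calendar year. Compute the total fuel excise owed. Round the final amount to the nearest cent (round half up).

1 Jan – 18 Sep 2006: 261 days × 965 litres/day = 251,865 litres at €0.52/litre → €130,969.80
19 Sep – 29 Nov 2006: 72 days × 965 litres/day = 69,480 litres at €0.27/litre → €18,759.60
30 Nov – 31 Dec 2006: 32 days × 965 litres/day = 30,880 litres at €0.62/litre → €19,145.60

€168,875.00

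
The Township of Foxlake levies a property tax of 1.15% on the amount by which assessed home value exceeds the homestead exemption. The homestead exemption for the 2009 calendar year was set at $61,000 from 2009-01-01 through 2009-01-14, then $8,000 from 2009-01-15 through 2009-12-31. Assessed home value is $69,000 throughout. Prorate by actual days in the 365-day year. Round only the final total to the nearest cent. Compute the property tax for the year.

2009-01-01 to 2009-01-14: 14 days, exemption $61,000 → ($69,000 − $61,000) × 1.15% × 14/365 = $3.5288
2009-01-15 to 2009-12-31: 351 days, exemption $8,000 → ($69,000 − $8,000) × 1.15% × 351/365 = $674.5932
Total = $678.1219

$678.12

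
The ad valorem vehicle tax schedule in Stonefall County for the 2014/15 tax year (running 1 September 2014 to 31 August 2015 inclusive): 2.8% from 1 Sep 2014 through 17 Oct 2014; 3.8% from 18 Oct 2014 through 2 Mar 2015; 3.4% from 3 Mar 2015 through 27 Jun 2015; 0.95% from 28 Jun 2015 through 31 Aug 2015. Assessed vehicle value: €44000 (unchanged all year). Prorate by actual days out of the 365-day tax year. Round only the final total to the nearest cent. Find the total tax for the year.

1 Sep – 17 Oct 2014: 47 days at 2.8% → €44000 × 2.8% × 47/365 = €158.6411
18 Oct 2014 – 2 Mar 2015: 136 days at 3.8% → €44000 × 3.8% × 136/365 = €622.9918
3 Mar – 27 Jun 2015: 117 days at 3.4% → €44000 × 3.4% × 117/365 = €479.5397
28 Jun – 31 Aug 2015: 65 days at 0.95% → €44000 × 0.95% × 65/365 = €74.4384
Total = €1335.6110

€1335.61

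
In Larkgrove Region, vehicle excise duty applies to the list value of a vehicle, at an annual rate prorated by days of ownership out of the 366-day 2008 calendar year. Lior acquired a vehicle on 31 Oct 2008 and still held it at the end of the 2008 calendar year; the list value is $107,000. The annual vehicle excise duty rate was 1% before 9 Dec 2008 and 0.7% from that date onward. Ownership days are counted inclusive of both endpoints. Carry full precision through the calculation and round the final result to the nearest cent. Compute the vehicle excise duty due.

$161.08

31 Oct – 8 Dec 2008: 39 days at 1% → $107,000 × 1% × 39/366 = $114.0164
9 Dec – 31 Dec 2008: 23 days at 0.7% → $107,000 × 0.7% × 23/366 = $47.0683
Total = $161.0847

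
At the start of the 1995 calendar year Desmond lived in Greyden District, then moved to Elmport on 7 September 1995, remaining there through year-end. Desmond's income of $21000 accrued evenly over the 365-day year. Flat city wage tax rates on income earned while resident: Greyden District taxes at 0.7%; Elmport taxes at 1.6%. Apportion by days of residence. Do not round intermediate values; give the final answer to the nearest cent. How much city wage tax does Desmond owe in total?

Greyden District, 1 January – 6 September 1995: 249 days → $21000 × 0.7% × 249/365 = $100.2822
Elmport, 7 September – 31 December 1995: 116 days → $21000 × 1.6% × 116/365 = $106.7836
Total = $207.0658

$207.07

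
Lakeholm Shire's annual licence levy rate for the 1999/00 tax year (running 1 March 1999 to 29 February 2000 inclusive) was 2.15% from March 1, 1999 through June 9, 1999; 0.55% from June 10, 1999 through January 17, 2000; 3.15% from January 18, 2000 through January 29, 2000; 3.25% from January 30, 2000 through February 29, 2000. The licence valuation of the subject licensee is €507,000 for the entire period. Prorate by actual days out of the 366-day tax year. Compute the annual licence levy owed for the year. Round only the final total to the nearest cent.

€6,618.70

March 1 – June 9, 1999: 101 days at 2.15% → €507,000 × 2.15% × 101/366 = €3,008.0615
June 10, 1999 – January 17, 2000: 222 days at 0.55% → €507,000 × 0.55% × 222/366 = €1,691.3852
January 18 – January 29, 2000: 12 days at 3.15% → €507,000 × 3.15% × 12/366 = €523.6230
January 30 – February 29, 2000: 31 days at 3.25% → €507,000 × 3.25% × 31/366 = €1,395.6352
Total = €6,618.7049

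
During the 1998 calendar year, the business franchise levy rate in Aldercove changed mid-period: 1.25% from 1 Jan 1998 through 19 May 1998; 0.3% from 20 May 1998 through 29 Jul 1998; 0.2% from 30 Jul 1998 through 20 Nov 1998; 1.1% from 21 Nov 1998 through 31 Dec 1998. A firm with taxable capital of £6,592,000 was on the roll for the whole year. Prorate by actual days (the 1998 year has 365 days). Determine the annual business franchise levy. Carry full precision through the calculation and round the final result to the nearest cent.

1 Jan – 19 May 1998: 139 days at 1.25% → £6,592,000 × 1.25% × 139/365 = £31,379.7260
20 May – 29 Jul 1998: 71 days at 0.3% → £6,592,000 × 0.3% × 71/365 = £3,846.8384
30 Jul – 20 Nov 1998: 114 days at 0.2% → £6,592,000 × 0.2% × 114/365 = £4,117.7425
21 Nov – 31 Dec 1998: 41 days at 1.1% → £6,592,000 × 1.1% × 41/365 = £8,145.1836
Total = £47,489.4904

£47,489.49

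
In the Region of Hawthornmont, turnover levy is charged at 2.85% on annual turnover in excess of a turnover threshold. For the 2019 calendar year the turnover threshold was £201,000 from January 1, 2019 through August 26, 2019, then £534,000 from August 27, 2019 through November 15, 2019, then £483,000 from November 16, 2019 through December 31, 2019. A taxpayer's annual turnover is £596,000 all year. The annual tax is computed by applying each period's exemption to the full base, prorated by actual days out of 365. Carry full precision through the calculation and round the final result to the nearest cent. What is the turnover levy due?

£8,138.51

January 1 – August 26, 2019: 238 days, exemption £201,000 → (£596,000 − £201,000) × 2.85% × 238/365 = £7,340.5068
August 27 – November 15, 2019: 81 days, exemption £534,000 → (£596,000 − £534,000) × 2.85% × 81/365 = £392.1288
November 16 – December 31, 2019: 46 days, exemption £483,000 → (£596,000 − £483,000) × 2.85% × 46/365 = £405.8712
Total = £8,138.5068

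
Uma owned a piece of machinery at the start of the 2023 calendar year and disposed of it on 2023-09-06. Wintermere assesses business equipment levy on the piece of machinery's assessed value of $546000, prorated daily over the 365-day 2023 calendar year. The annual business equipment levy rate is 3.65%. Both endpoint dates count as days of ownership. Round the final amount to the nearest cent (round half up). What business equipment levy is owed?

$13595.40

Days held (2023-01-01 to 2023-09-06): 249 out of 365
Tax = $546000 × 3.65% × 249/365 = $13595.4000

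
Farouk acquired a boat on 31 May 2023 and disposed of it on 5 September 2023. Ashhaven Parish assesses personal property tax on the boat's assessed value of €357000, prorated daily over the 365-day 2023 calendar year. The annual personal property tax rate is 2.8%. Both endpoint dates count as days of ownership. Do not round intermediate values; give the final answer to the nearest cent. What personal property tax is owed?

€2683.86

Days held (31 May – 5 September 2023): 98 out of 365
Tax = €357000 × 2.8% × 98/365 = €2683.8575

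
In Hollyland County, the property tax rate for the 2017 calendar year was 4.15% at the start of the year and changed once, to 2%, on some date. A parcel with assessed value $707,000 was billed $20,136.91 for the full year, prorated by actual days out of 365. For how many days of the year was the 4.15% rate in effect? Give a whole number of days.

144 days

Let d = days at the first rate; then 365 − d days at the second rate.
$707,000 × [4.15%·d + 2%·(365−d)] / 365 = $20,136.91
Solving gives d = 144, so the new rate took effect on 25 May 2017.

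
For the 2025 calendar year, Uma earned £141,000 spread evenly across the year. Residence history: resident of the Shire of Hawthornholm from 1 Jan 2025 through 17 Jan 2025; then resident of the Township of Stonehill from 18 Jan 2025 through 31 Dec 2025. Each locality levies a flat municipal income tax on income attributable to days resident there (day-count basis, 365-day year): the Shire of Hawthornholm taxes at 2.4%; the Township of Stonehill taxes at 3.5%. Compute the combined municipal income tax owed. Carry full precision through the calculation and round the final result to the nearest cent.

£4,862.76

The Shire of Hawthornholm, 1 Jan – 17 Jan 2025: 17 days → £141,000 × 2.4% × 17/365 = £157.6110
The Township of Stonehill, 18 Jan – 31 Dec 2025: 348 days → £141,000 × 3.5% × 348/365 = £4,705.1507
Total = £4,862.7616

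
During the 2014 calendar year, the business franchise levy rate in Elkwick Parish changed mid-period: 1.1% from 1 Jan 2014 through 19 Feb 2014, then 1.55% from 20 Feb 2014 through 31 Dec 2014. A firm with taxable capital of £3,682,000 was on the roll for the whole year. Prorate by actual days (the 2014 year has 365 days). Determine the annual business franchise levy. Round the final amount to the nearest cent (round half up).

1 Jan – 19 Feb 2014: 50 days at 1.1% → £3,682,000 × 1.1% × 50/365 = £5,548.2192
20 Feb – 31 Dec 2014: 315 days at 1.55% → £3,682,000 × 1.55% × 315/365 = £49,253.0548
Total = £54,801.2740

£54,801.27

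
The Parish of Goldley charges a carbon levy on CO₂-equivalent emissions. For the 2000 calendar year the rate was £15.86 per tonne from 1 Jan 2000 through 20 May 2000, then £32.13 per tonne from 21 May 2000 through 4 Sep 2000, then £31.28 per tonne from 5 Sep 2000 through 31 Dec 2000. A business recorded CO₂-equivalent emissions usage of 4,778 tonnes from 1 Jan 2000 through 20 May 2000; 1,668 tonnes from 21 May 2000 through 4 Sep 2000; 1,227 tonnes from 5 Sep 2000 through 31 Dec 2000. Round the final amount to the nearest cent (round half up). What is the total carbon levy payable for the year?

1 Jan – 20 May 2000: 4,778 tonnes at £15.86/tonne → £75,779.08
21 May – 4 Sep 2000: 1,668 tonnes at £32.13/tonne → £53,592.84
5 Sep – 31 Dec 2000: 1,227 tonnes at £31.28/tonne → £38,380.56

£167,752.48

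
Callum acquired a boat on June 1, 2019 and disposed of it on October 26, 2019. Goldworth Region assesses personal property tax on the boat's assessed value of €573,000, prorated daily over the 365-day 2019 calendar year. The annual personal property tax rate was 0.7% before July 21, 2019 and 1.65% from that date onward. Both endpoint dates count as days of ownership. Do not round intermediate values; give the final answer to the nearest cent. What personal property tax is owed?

June 1 – July 20, 2019: 50 days at 0.7% → €573,000 × 0.7% × 50/365 = €549.4521
July 21 – October 26, 2019: 98 days at 1.65% → €573,000 × 1.65% × 98/365 = €2,538.4685
Total = €3,087.9205

€3,087.92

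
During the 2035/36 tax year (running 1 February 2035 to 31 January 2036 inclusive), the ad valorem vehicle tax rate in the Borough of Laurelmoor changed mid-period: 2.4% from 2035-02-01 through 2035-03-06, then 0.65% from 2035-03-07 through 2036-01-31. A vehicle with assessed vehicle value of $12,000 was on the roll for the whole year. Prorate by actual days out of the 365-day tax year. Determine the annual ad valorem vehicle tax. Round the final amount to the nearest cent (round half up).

$97.56

2035-02-01 to 2035-03-06: 34 days at 2.4% → $12,000 × 2.4% × 34/365 = $26.8274
2035-03-07 to 2036-01-31: 331 days at 0.65% → $12,000 × 0.65% × 331/365 = $70.7342
Total = $97.5616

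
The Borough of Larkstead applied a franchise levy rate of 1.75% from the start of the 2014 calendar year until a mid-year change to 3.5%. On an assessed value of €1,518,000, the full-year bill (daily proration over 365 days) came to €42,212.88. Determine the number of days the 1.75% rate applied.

Let d = days at the first rate; then 365 − d days at the second rate.
€1,518,000 × [1.75%·d + 3.5%·(365−d)] / 365 = €42,212.88
Solving gives d = 150, so the new rate took effect on 31 May 2014.

150 days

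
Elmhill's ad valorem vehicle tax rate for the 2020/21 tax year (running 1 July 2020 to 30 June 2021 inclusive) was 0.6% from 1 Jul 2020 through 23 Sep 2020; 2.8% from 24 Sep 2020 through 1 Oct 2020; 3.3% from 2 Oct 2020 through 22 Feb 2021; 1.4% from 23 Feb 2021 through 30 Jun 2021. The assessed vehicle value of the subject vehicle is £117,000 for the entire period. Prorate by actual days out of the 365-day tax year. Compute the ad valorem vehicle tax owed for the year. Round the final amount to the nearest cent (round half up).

1 Jul – 23 Sep 2020: 85 days at 0.6% → £117,000 × 0.6% × 85/365 = £163.4795
24 Sep – 1 Oct 2020: 8 days at 2.8% → £117,000 × 2.8% × 8/365 = £71.8027
2 Oct 2020 – 22 Feb 2021: 144 days at 3.3% → £117,000 × 3.3% × 144/365 = £1,523.2438
23 Feb – 30 Jun 2021: 128 days at 1.4% → £117,000 × 1.4% × 128/365 = £574.4219
Total = £2,332.9479

£2,332.95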